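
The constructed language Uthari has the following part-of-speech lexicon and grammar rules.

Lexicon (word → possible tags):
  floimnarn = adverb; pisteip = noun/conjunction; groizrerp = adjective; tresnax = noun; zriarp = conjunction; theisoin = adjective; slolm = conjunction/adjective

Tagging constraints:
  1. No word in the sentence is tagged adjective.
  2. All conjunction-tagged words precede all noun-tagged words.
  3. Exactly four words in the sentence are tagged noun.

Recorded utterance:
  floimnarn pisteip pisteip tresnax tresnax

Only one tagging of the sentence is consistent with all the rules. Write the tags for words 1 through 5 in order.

adverb noun noun noun noun

Candidates per position — 1:floimnarn {adverb}; 2:pisteip {noun,conjunction}; 3:pisteip {noun,conjunction}; 4:tresnax {noun}; 5:tresnax {noun}.
Position 2: tagging it conjunction would leave rule 3 unsatisfiable, so it must be noun.
Position 3: tagging it conjunction would leave rule 2 unsatisfiable, so it must be noun.
That leaves exactly one tagging: adverb noun noun noun noun.
Check: rule 1 ✓; rule 2 ✓; rule 3 ✓.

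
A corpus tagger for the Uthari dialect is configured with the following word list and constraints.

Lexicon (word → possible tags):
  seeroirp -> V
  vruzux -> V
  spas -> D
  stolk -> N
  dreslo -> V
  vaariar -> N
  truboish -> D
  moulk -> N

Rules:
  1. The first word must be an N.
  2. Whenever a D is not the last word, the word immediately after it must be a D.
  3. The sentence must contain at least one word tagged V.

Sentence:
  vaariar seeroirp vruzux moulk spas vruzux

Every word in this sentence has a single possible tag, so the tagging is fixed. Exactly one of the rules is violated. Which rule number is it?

Fixed tagging: N V V N D V.
Checking each rule: R1 pass, R2 fail, R3 pass.
Only rule 2 fails.

2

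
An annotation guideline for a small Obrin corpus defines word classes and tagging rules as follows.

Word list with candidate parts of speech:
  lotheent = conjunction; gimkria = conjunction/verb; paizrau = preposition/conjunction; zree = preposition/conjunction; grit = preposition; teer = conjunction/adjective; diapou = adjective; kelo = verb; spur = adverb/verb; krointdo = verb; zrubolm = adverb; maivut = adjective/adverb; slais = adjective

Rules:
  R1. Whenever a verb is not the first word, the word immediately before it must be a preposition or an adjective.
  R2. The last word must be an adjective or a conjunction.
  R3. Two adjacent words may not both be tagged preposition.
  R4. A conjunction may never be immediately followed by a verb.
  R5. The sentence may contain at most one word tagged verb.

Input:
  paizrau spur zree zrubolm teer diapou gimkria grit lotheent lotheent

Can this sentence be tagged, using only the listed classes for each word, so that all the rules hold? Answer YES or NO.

Candidates per position — 1:paizrau {preposition,conjunction}; 2:spur {adverb,verb}; 3:zree {preposition,conjunction}; 4:zrubolm {adverb}; 5:teer {conjunction,adjective}; 6:diapou {adjective}; 7:gimkria {conjunction,verb}; 8:grit {preposition}; 9:lotheent {conjunction}; 10:lotheent {conjunction}.
One satisfying assignment: preposition adverb conjunction adverb conjunction adjective verb preposition conjunction conjunction.
Checking: rule 1 holds; rule 2 holds; rule 3 holds; rule 4 holds; rule 5 holds.

YES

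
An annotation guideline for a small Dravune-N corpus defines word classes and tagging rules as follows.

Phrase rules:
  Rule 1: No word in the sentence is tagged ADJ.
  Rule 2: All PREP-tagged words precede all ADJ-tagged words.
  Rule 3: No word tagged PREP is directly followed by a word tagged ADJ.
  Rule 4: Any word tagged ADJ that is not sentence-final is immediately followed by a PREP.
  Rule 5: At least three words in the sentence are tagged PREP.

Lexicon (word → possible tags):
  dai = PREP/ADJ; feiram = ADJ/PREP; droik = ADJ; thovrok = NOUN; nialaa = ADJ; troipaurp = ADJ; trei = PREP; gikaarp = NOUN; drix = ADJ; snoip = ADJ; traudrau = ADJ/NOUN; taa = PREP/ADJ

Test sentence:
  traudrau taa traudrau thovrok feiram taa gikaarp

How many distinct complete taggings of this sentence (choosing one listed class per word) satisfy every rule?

1

Candidates per position — 1:traudrau {ADJ,NOUN}; 2:taa {PREP,ADJ}; 3:traudrau {ADJ,NOUN}; 4:thovrok {NOUN}; 5:feiram {ADJ,PREP}; 6:taa {PREP,ADJ}; 7:gikaarp {NOUN}.
There are 32 candidate sequences in total.
The sequences that satisfy every rule: NOUN PREP NOUN NOUN PREP PREP NOUN.
Count = 1.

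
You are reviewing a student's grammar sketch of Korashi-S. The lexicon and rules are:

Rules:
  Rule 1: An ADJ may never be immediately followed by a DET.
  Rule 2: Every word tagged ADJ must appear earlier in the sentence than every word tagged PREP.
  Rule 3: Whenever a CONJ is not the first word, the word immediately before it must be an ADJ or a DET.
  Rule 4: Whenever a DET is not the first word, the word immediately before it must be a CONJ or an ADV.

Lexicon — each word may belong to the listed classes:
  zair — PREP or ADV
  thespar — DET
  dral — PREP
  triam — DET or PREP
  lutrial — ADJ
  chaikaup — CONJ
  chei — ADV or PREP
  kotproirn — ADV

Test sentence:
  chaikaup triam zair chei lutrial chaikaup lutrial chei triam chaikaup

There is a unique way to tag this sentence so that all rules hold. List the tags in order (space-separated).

CONJ DET ADV ADV ADJ CONJ ADJ ADV DET CONJ

Candidates per position — 1:chaikaup {CONJ}; 2:triam {DET,PREP}; 3:zair {PREP,ADV}; 4:chei {ADV,PREP}; 5:lutrial {ADJ}; 6:chaikaup {CONJ}; 7:lutrial {ADJ}; 8:chei {ADV,PREP}; 9:triam {DET,PREP}; 10:chaikaup {CONJ}.
At position 2, choosing PREP makes rule 2 impossible to satisfy; hence DET.
At position 3, choosing PREP makes rule 2 impossible to satisfy; hence ADV.
At position 4, choosing PREP makes rule 2 impossible to satisfy; hence ADV.
At position 9, choosing PREP makes rule 3 impossible to satisfy; hence DET.
At position 8, choosing PREP makes rule 4 impossible to satisfy; hence ADV.
So the tagging must be: CONJ DET ADV ADV ADJ CONJ ADJ ADV DET CONJ.
Checking: rule 1 holds; rule 2 holds; rule 3 holds; rule 4 holds.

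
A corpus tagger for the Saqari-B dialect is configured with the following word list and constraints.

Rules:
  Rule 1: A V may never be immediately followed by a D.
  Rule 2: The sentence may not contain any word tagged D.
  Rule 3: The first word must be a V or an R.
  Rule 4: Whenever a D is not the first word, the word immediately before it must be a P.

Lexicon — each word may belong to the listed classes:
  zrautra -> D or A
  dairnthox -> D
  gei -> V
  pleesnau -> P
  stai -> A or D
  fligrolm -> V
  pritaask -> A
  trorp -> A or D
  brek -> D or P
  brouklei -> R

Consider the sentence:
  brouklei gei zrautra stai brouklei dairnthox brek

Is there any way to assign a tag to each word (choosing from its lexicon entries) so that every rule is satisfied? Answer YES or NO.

NO

Candidates per position — 1:brouklei {R}; 2:gei {V}; 3:zrautra {D,A}; 4:stai {A,D}; 5:brouklei {R}; 6:dairnthox {D}; 7:brek {D,P}.
Rule 2 cannot be satisfied by any choice of tags from the lexicon.
So there is no consistent tagging.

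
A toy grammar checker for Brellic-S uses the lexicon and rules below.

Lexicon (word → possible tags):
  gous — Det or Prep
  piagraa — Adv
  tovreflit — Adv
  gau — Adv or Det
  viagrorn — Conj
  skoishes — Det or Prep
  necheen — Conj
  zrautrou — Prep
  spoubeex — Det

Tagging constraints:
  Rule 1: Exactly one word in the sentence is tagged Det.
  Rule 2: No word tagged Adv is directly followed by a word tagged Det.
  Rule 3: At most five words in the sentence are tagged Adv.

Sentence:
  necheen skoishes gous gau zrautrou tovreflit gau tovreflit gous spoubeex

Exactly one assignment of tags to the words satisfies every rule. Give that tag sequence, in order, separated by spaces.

Candidates per position — 1:necheen {Conj}; 2:skoishes {Det,Prep}; 3:gous {Det,Prep}; 4:gau {Adv,Det}; 5:zrautrou {Prep}; 6:tovreflit {Adv}; 7:gau {Adv,Det}; 8:tovreflit {Adv}; 9:gous {Det,Prep}; 10:spoubeex {Det}.
At position 2, choosing Det makes rule 1 impossible to satisfy; hence Prep.
At position 3, choosing Det makes rule 1 impossible to satisfy; hence Prep.
At position 4, choosing Det makes rule 1 impossible to satisfy; hence Adv.
At position 7, choosing Det makes rule 1 impossible to satisfy; hence Adv.
At position 9, choosing Det makes rule 1 impossible to satisfy; hence Prep.
The unique satisfying tagging is: Conj Prep Prep Adv Prep Adv Adv Adv Prep Det.
Verifying each rule — rule 1 satisfied; rule 2 satisfied; rule 3 satisfied.

Conj Prep Prep Adv Prep Adv Adv Adv Prep Det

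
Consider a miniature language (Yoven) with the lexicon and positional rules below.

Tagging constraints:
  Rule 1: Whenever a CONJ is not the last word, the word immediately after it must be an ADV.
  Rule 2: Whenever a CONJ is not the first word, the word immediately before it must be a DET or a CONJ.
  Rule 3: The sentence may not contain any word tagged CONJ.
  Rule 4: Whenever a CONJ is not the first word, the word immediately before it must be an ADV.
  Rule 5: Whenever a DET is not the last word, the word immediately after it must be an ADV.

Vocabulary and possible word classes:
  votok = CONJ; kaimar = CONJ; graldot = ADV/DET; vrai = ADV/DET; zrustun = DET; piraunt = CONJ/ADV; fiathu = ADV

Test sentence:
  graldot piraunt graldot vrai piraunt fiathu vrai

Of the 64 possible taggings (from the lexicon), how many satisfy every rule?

Candidates per position — 1:graldot {ADV,DET}; 2:piraunt {CONJ,ADV}; 3:graldot {ADV,DET}; 4:vrai {ADV,DET}; 5:piraunt {CONJ,ADV}; 6:fiathu {ADV}; 7:vrai {ADV,DET}.
There are 64 candidate sequences in total.
Checking each against the rules leaves 12 sequences.
Count = 12.

12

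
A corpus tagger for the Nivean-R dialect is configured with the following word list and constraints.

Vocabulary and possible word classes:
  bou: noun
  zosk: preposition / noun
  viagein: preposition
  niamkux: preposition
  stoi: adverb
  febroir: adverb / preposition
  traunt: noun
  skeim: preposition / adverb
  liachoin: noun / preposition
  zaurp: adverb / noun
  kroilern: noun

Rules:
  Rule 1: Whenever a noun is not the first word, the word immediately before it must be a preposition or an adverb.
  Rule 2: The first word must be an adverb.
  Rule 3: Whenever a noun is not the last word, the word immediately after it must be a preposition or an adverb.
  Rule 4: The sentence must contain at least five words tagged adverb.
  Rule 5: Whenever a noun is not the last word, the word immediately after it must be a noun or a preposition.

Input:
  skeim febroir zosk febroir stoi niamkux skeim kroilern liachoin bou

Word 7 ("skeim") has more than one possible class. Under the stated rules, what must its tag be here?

adverb

Candidates per position — 1:skeim {preposition,adverb}; 2:febroir {adverb,preposition}; 3:zosk {preposition,noun}; 4:febroir {adverb,preposition}; 5:stoi {adverb}; 6:niamkux {preposition}; 7:skeim {preposition,adverb}; 8:kroilern {noun}; 9:liachoin {noun,preposition}; 10:bou {noun}.
Position 1: tagging it preposition would leave rule 2 unsatisfiable, so it must be adverb.
Position 2: tagging it preposition would leave rule 4 unsatisfiable, so it must be adverb.
Position 4: tagging it preposition would leave rule 4 unsatisfiable, so it must be adverb.
Position 7: tagging it preposition would leave rule 4 unsatisfiable, so it must be adverb.
Position 9: tagging it noun would leave rule 1 unsatisfiable, so it must be preposition.
Position 3: tagging it noun would leave rule 5 unsatisfiable, so it must be preposition.
The unique satisfying tagging is: adverb adverb preposition adverb adverb preposition adverb noun preposition noun.
Verifying each rule — rule 1 ok; rule 2 ok; rule 3 ok; rule 4 ok; rule 5 ok.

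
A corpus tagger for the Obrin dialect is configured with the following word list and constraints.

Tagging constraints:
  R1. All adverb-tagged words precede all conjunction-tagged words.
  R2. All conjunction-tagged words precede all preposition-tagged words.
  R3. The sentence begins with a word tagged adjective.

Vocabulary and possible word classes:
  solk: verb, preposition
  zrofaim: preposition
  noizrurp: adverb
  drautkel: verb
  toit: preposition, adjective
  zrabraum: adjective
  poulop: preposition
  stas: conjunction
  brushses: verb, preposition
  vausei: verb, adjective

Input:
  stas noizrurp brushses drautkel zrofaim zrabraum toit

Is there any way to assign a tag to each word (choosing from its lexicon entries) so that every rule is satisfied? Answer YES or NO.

Candidates per position — 1:stas {conjunction}; 2:noizrurp {adverb}; 3:brushses {verb,preposition}; 4:drautkel {verb}; 5:zrofaim {preposition}; 6:zrabraum {adjective}; 7:toit {preposition,adjective}.
Rule 1 cannot be satisfied by any choice of tags from the lexicon.
So there is no consistent tagging.

NO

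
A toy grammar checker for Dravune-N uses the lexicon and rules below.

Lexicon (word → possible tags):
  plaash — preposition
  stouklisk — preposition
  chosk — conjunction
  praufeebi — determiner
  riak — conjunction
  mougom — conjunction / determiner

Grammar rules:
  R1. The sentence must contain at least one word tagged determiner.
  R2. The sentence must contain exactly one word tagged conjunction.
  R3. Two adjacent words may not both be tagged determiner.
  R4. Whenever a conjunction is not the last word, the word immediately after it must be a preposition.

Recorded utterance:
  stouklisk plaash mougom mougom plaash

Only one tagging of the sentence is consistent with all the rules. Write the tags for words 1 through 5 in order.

preposition preposition determiner conjunction preposition

Candidates per position — 1:stouklisk {preposition}; 2:plaash {preposition}; 3:mougom {conjunction,determiner}; 4:mougom {conjunction,determiner}; 5:plaash {preposition}.
At position 3, choosing conjunction makes rule 4 impossible to satisfy; hence determiner.
At position 4, choosing determiner makes rule 2 impossible to satisfy; hence conjunction.
That leaves exactly one tagging: preposition preposition determiner conjunction preposition.
Rule-by-rule: rule 1 ✓; rule 2 ✓; rule 3 ✓; rule 4 ✓.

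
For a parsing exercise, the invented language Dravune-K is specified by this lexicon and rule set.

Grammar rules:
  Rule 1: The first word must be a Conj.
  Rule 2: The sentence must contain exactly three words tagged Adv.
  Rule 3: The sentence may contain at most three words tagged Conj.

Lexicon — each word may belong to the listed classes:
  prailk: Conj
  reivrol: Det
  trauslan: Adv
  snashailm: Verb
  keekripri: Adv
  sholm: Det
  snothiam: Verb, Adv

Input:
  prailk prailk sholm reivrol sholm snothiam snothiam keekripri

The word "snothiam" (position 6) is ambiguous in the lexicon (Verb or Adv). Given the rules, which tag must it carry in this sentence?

Candidates per position — 1:prailk {Conj}; 2:prailk {Conj}; 3:sholm {Det}; 4:reivrol {Det}; 5:sholm {Det}; 6:snothiam {Verb,Adv}; 7:snothiam {Verb,Adv}; 8:keekripri {Adv}.
If word 6 were Verb, no tagging could satisfy rule 2; so word 6 is Adv.
If word 7 were Verb, no tagging could satisfy rule 2; so word 7 is Adv.
The unique satisfying tagging is: Conj Conj Det Det Det Adv Adv Adv.
Checking: rule 1 ✓; rule 2 ✓; rule 3 ✓.

Adv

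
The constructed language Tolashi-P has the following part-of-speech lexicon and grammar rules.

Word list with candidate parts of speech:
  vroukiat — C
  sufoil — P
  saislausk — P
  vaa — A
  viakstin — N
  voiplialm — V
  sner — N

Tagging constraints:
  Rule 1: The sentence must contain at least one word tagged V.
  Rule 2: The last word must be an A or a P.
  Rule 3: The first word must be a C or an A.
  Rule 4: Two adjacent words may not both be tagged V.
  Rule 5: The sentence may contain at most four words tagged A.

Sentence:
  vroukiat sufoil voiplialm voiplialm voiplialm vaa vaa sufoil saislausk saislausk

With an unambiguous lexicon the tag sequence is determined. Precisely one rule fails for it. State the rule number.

Fixed tagging: C P V V V A A P P P.
Applying the rules: R1 ✓, R2 ✓, R3 ✓, R4 ✗, R5 ✓.
Only rule 4 fails.

4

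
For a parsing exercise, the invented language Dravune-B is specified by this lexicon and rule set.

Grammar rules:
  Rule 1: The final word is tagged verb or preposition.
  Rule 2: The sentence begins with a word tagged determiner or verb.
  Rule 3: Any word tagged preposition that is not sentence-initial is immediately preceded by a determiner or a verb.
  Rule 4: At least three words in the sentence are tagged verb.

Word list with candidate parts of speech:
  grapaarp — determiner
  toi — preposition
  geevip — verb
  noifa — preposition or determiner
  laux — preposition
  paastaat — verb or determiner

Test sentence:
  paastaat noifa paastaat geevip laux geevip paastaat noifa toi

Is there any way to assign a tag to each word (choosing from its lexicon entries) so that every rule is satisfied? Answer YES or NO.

Candidates per position — 1:paastaat {verb,determiner}; 2:noifa {preposition,determiner}; 3:paastaat {verb,determiner}; 4:geevip {verb}; 5:laux {preposition}; 6:geevip {verb}; 7:paastaat {verb,determiner}; 8:noifa {preposition,determiner}; 9:toi {preposition}.
One satisfying assignment: determiner preposition determiner verb preposition verb verb determiner preposition.
Checking: rule 1 satisfied; rule 2 satisfied; rule 3 satisfied; rule 4 satisfied.

YES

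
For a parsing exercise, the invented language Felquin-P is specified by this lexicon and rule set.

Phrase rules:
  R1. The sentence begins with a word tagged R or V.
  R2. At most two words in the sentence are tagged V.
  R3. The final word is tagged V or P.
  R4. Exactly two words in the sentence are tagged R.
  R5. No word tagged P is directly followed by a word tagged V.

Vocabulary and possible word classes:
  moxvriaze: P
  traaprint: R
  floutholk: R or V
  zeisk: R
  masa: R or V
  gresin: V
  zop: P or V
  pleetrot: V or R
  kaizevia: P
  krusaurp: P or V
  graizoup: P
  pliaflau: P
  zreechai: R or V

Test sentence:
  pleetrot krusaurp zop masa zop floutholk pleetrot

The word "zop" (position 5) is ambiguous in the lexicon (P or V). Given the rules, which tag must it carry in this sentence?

Candidates per position — 1:pleetrot {V,R}; 2:krusaurp {P,V}; 3:zop {P,V}; 4:masa {R,V}; 5:zop {P,V}; 6:floutholk {R,V}; 7:pleetrot {V,R}.
Word 7 cannot be R — rule 3 would then fail for every completion. It is V.
Position 5: the remaining choice is settled jointly with positions 1, 2, 3, 4, 6 — only P at position 5 is part of a tagging that satisfies every rule.
The unique satisfying tagging is: V P P R P R V.
Checking: rule 1 ok; rule 2 ok; rule 3 ok; rule 4 ok; rule 5 ok.

P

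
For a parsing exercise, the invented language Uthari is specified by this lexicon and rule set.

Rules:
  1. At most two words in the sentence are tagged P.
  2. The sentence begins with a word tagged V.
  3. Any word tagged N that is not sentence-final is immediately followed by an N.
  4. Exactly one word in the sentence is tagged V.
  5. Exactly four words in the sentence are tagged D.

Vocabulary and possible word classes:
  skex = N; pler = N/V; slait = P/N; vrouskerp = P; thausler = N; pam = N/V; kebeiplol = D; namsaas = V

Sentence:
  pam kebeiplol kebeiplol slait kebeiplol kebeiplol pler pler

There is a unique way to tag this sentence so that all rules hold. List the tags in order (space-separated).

Candidates per position — 1:pam {N,V}; 2:kebeiplol {D}; 3:kebeiplol {D}; 4:slait {P,N}; 5:kebeiplol {D}; 6:kebeiplol {D}; 7:pler {N,V}; 8:pler {N,V}.
Position 1: N is ruled out by rule 2; that leaves V.
Position 4: N is ruled out by rule 3; that leaves P.
Position 7: V is ruled out by rule 4; that leaves N.
Position 8: V is ruled out by rule 3; that leaves N.
The unique satisfying tagging is: V D D P D D N N.
Verifying each rule — rule 1 ok; rule 2 ok; rule 3 ok; rule 4 ok; rule 5 ok.

V D D P D D N N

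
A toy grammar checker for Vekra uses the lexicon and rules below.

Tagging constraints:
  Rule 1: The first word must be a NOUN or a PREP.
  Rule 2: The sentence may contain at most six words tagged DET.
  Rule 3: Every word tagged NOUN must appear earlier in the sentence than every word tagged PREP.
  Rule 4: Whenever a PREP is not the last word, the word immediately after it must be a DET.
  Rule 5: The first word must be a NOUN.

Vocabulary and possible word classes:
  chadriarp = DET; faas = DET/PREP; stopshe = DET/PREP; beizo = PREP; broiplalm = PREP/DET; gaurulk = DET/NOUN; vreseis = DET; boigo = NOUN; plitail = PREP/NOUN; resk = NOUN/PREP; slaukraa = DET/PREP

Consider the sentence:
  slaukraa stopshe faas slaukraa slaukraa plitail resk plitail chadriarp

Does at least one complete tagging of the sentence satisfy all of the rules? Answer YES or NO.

NO

Candidates per position — 1:slaukraa {DET,PREP}; 2:stopshe {DET,PREP}; 3:faas {DET,PREP}; 4:slaukraa {DET,PREP}; 5:slaukraa {DET,PREP}; 6:plitail {PREP,NOUN}; 7:resk {NOUN,PREP}; 8:plitail {PREP,NOUN}; 9:chadriarp {DET}.
Rule 5 cannot be satisfied by any choice of tags from the lexicon.
So there is no consistent tagging.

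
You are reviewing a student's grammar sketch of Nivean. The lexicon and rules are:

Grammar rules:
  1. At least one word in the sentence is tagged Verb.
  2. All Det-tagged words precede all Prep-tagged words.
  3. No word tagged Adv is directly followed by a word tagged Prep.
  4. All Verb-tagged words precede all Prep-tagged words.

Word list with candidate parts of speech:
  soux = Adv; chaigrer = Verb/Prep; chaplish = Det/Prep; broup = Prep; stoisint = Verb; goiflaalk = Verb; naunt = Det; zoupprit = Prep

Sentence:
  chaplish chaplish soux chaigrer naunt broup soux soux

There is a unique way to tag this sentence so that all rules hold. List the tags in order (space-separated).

Det Det Adv Verb Det Prep Adv Adv

Candidates per position — 1:chaplish {Det,Prep}; 2:chaplish {Det,Prep}; 3:soux {Adv}; 4:chaigrer {Verb,Prep}; 5:naunt {Det}; 6:broup {Prep}; 7:soux {Adv}; 8:soux {Adv}.
Word 1 cannot be Prep — rule 2 would then fail for every completion. It is Det.
Word 2 cannot be Prep — rule 2 would then fail for every completion. It is Det.
Word 4 cannot be Prep — rule 1 would then fail for every completion. It is Verb.
So the tagging must be: Det Det Adv Verb Det Prep Adv Adv.
Verifying each rule — rule 1 ok; rule 2 ok; rule 3 ok; rule 4 ok.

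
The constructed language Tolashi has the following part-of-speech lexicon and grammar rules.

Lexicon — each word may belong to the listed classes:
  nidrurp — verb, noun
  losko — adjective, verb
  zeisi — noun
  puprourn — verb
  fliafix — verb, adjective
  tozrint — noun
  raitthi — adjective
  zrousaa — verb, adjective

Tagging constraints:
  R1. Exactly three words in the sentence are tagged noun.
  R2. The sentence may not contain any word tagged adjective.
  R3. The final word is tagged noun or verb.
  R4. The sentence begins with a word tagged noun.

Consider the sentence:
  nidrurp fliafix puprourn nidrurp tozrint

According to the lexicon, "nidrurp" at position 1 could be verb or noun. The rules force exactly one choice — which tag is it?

Candidates per position — 1:nidrurp {verb,noun}; 2:fliafix {verb,adjective}; 3:puprourn {verb}; 4:nidrurp {verb,noun}; 5:tozrint {noun}.
If word 1 were verb, no tagging could satisfy rule 1; so word 1 is noun.
If word 2 were adjective, no tagging could satisfy rule 2; so word 2 is verb.
If word 4 were verb, no tagging could satisfy rule 1; so word 4 is noun.
That leaves exactly one tagging: noun verb verb noun noun.
Check: rule 1 holds; rule 2 holds; rule 3 holds; rule 4 holds.

noun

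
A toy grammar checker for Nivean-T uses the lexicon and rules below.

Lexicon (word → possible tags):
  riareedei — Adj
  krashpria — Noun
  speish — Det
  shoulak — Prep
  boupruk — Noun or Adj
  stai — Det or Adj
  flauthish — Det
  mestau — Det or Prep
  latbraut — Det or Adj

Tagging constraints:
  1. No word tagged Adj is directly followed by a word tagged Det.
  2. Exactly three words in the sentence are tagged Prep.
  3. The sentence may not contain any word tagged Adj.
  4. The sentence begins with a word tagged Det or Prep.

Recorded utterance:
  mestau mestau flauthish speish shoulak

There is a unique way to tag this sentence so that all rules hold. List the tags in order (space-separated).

Candidates per position — 1:mestau {Det,Prep}; 2:mestau {Det,Prep}; 3:flauthish {Det}; 4:speish {Det}; 5:shoulak {Prep}.
Position 1: tagging it Det would leave rule 2 unsatisfiable, so it must be Prep.
Position 2: tagging it Det would leave rule 2 unsatisfiable, so it must be Prep.
So the tagging must be: Prep Prep Det Det Prep.
Verifying each rule — rule 1 satisfied; rule 2 satisfied; rule 3 satisfied; rule 4 satisfied.

Prep Prep Det Det Prep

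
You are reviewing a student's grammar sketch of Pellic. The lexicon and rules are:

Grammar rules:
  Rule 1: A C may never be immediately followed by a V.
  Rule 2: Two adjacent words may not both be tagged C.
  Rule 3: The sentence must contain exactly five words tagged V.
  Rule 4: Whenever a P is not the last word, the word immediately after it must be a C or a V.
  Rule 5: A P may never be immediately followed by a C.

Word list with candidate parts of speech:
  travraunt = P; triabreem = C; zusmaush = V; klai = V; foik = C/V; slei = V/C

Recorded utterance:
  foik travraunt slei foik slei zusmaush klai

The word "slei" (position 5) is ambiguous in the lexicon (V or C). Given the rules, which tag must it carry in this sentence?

Candidates per position — 1:foik {C,V}; 2:travraunt {P}; 3:slei {V,C}; 4:foik {C,V}; 5:slei {V,C}; 6:zusmaush {V}; 7:klai {V}.
Position 3: C is ruled out by rule 1; that leaves V.
Position 4: C is ruled out by rule 1; that leaves V.
Position 5: C is ruled out by rule 1; that leaves V.
Position 1: V is ruled out by rule 3; that leaves C.
The only consistent sequence is: C P V V V V V.
Checking: rule 1 holds; rule 2 holds; rule 3 holds; rule 4 holds; rule 5 holds.

V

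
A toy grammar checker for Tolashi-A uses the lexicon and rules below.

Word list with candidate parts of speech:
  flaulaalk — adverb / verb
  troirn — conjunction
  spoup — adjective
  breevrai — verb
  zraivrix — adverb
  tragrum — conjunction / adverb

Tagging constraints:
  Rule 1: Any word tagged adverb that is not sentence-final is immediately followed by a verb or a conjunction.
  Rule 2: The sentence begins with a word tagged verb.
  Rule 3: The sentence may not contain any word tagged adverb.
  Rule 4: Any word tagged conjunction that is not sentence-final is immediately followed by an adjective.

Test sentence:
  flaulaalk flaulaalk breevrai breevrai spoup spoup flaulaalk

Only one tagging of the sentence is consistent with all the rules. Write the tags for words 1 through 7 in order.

Candidates per position — 1:flaulaalk {adverb,verb}; 2:flaulaalk {adverb,verb}; 3:breevrai {verb}; 4:breevrai {verb}; 5:spoup {adjective}; 6:spoup {adjective}; 7:flaulaalk {adverb,verb}.
Position 1: tagging it adverb would leave rule 2 unsatisfiable, so it must be verb.
Position 2: tagging it adverb would leave rule 3 unsatisfiable, so it must be verb.
Position 7: tagging it adverb would leave rule 3 unsatisfiable, so it must be verb.
The only consistent sequence is: verb verb verb verb adjective adjective verb.
Checking: rule 1 holds; rule 2 holds; rule 3 holds; rule 4 holds.

verb verb verb verb adjective adjective verb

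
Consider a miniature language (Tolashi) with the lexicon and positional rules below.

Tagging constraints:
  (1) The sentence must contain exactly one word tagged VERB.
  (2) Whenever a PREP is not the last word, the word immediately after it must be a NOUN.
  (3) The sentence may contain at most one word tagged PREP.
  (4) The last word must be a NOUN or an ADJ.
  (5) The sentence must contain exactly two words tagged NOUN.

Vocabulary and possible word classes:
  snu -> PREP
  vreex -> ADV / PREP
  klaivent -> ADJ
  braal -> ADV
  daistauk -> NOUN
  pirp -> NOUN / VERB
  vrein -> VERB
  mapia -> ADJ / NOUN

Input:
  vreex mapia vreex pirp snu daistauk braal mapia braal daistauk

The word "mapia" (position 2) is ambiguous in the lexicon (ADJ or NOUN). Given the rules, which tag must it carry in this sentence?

Candidates per position — 1:vreex {ADV,PREP}; 2:mapia {ADJ,NOUN}; 3:vreex {ADV,PREP}; 4:pirp {NOUN,VERB}; 5:snu {PREP}; 6:daistauk {NOUN}; 7:braal {ADV}; 8:mapia {ADJ,NOUN}; 9:braal {ADV}; 10:daistauk {NOUN}.
If word 1 were PREP, no tagging could satisfy rule 3; so word 1 is ADV.
If word 2 were NOUN, no tagging could satisfy rule 5; so word 2 is ADJ.
If word 3 were PREP, no tagging could satisfy rule 3; so word 3 is ADV.
If word 4 were NOUN, no tagging could satisfy rule 1; so word 4 is VERB.
If word 8 were NOUN, no tagging could satisfy rule 5; so word 8 is ADJ.
The only consistent sequence is: ADV ADJ ADV VERB PREP NOUN ADV ADJ ADV NOUN.
Check: rule 1 ok; rule 2 ok; rule 3 ok; rule 4 ok; rule 5 ok.

ADJ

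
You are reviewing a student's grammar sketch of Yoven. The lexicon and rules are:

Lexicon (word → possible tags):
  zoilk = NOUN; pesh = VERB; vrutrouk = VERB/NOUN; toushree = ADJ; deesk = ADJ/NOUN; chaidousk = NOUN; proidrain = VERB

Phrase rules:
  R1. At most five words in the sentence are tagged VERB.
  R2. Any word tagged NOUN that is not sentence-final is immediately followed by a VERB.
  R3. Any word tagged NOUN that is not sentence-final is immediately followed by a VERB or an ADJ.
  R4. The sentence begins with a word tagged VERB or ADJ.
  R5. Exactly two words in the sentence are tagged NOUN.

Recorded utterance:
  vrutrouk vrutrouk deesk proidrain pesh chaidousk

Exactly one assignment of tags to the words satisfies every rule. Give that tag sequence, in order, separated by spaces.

VERB VERB NOUN VERB VERB NOUN

Candidates per position — 1:vrutrouk {VERB,NOUN}; 2:vrutrouk {VERB,NOUN}; 3:deesk {ADJ,NOUN}; 4:proidrain {VERB}; 5:pesh {VERB}; 6:chaidousk {NOUN}.
At position 1, choosing NOUN makes rule 4 impossible to satisfy; hence VERB.
At position 2, choosing NOUN makes rule 2 impossible to satisfy; hence VERB.
At position 3, choosing ADJ makes rule 5 impossible to satisfy; hence NOUN.
The unique satisfying tagging is: VERB VERB NOUN VERB VERB NOUN.
Rule-by-rule: rule 1 ok; rule 2 ok; rule 3 ok; rule 4 ok; rule 5 ok.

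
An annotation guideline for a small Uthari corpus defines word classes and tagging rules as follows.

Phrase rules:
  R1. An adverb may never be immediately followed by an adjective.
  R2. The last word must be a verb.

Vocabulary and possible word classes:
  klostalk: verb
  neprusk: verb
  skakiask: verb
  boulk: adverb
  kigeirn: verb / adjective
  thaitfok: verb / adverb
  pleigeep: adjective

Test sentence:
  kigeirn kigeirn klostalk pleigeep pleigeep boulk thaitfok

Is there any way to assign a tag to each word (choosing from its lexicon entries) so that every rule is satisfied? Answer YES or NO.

YES

Candidates per position — 1:kigeirn {verb,adjective}; 2:kigeirn {verb,adjective}; 3:klostalk {verb}; 4:pleigeep {adjective}; 5:pleigeep {adjective}; 6:boulk {adverb}; 7:thaitfok {verb,adverb}.
One satisfying assignment: verb verb verb adjective adjective adverb verb.
Check: rule 1 holds; rule 2 holds.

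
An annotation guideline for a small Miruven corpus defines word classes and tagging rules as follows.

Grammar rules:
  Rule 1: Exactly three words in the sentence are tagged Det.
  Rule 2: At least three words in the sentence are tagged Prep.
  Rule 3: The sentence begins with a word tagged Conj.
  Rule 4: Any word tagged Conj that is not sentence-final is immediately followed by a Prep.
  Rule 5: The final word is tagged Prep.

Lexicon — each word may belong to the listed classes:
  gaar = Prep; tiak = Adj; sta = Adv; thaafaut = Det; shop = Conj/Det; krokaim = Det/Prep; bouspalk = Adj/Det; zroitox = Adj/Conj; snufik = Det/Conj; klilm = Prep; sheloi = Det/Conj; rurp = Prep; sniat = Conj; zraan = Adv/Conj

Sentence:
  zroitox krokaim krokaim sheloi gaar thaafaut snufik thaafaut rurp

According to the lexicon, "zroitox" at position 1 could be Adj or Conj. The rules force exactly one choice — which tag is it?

Candidates per position — 1:zroitox {Adj,Conj}; 2:krokaim {Det,Prep}; 3:krokaim {Det,Prep}; 4:sheloi {Det,Conj}; 5:gaar {Prep}; 6:thaafaut {Det}; 7:snufik {Det,Conj}; 8:thaafaut {Det}; 9:rurp {Prep}.
At position 1, choosing Adj makes rule 3 impossible to satisfy; hence Conj.
At position 2, choosing Det makes rule 4 impossible to satisfy; hence Prep.
At position 7, choosing Conj makes rule 4 impossible to satisfy; hence Det.
At position 3, choosing Det makes rule 1 impossible to satisfy; hence Prep.
At position 4, choosing Det makes rule 1 impossible to satisfy; hence Conj.
That leaves exactly one tagging: Conj Prep Prep Conj Prep Det Det Det Prep.
Rule-by-rule: rule 1 ✓; rule 2 ✓; rule 3 ✓; rule 4 ✓; rule 5 ✓.

Conj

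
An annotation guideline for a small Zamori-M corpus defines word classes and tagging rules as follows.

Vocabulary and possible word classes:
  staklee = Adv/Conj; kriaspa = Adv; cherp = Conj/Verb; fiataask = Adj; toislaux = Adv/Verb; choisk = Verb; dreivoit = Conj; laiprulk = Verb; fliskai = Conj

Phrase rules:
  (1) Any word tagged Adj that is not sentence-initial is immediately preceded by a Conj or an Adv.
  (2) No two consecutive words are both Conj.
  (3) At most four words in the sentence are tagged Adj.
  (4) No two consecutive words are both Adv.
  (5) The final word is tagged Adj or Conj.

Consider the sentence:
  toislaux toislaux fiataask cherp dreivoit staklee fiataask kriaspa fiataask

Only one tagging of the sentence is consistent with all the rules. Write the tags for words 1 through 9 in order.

Candidates per position — 1:toislaux {Adv,Verb}; 2:toislaux {Adv,Verb}; 3:fiataask {Adj}; 4:cherp {Conj,Verb}; 5:dreivoit {Conj}; 6:staklee {Adv,Conj}; 7:fiataask {Adj}; 8:kriaspa {Adv}; 9:fiataask {Adj}.
At position 2, choosing Verb makes rule 1 impossible to satisfy; hence Adv.
At position 4, choosing Conj makes rule 2 impossible to satisfy; hence Verb.
At position 6, choosing Conj makes rule 2 impossible to satisfy; hence Adv.
At position 1, choosing Adv makes rule 4 impossible to satisfy; hence Verb.
That leaves exactly one tagging: Verb Adv Adj Verb Conj Adv Adj Adv Adj.
Check: rule 1 ok; rule 2 ok; rule 3 ok; rule 4 ok; rule 5 ok.

Verb Adv Adj Verb Conj Adv Adj Adv Adj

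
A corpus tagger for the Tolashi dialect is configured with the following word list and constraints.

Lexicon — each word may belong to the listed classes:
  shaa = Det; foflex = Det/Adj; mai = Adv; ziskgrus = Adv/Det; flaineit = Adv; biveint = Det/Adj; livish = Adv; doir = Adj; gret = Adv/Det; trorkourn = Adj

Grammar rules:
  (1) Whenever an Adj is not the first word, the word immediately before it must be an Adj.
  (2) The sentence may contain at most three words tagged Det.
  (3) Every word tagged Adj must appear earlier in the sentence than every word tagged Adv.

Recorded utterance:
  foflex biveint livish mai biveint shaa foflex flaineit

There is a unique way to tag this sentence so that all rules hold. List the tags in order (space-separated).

Candidates per position — 1:foflex {Det,Adj}; 2:biveint {Det,Adj}; 3:livish {Adv}; 4:mai {Adv}; 5:biveint {Det,Adj}; 6:shaa {Det}; 7:foflex {Det,Adj}; 8:flaineit {Adv}.
Position 5: tagging it Adj would leave rule 1 unsatisfiable, so it must be Det.
Position 7: tagging it Adj would leave rule 1 unsatisfiable, so it must be Det.
Position 1: tagging it Det would leave rule 2 unsatisfiable, so it must be Adj.
Position 2: tagging it Det would leave rule 2 unsatisfiable, so it must be Adj.
The only consistent sequence is: Adj Adj Adv Adv Det Det Det Adv.
Verifying each rule — rule 1 ✓; rule 2 ✓; rule 3 ✓.

Adj Adj Adv Adv Det Det Det Adv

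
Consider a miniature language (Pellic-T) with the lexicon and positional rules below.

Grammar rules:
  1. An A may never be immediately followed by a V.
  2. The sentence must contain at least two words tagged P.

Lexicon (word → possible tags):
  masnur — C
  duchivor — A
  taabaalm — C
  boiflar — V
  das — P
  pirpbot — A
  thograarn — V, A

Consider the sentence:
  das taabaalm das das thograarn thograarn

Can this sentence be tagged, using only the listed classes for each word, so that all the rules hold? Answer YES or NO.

YES

Candidates per position — 1:das {P}; 2:taabaalm {C}; 3:das {P}; 4:das {P}; 5:thograarn {V,A}; 6:thograarn {V,A}.
One satisfying assignment: P C P P V V.
Rule-by-rule: rule 1 satisfied; rule 2 satisfied.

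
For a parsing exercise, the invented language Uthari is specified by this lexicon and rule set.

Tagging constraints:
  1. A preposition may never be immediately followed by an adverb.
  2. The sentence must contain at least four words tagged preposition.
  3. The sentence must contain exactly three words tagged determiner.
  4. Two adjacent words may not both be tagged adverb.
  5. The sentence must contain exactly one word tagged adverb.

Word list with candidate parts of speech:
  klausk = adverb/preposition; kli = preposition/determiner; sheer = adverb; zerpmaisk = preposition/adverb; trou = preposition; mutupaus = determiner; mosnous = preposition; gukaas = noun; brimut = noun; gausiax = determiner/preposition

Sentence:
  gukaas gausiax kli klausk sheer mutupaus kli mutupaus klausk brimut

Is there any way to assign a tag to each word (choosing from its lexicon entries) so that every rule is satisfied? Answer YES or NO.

Candidates per position — 1:gukaas {noun}; 2:gausiax {determiner,preposition}; 3:kli {preposition,determiner}; 4:klausk {adverb,preposition}; 5:sheer {adverb}; 6:mutupaus {determiner}; 7:kli {preposition,determiner}; 8:mutupaus {determiner}; 9:klausk {adverb,preposition}; 10:brimut {noun}.
Every candidate sequence violates at least one rule; no consistent tagging exists.

NO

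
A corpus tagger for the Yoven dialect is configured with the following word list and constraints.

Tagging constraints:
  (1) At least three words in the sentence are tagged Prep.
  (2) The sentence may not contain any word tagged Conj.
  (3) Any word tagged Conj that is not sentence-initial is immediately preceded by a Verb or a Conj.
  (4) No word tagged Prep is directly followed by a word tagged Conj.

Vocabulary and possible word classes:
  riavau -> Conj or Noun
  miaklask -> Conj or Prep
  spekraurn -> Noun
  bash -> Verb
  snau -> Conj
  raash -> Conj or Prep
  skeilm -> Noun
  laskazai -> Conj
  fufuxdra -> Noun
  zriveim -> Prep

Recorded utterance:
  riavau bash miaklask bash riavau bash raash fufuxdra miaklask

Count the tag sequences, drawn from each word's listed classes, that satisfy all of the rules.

1

Candidates per position — 1:riavau {Conj,Noun}; 2:bash {Verb}; 3:miaklask {Conj,Prep}; 4:bash {Verb}; 5:riavau {Conj,Noun}; 6:bash {Verb}; 7:raash {Conj,Prep}; 8:fufuxdra {Noun}; 9:miaklask {Conj,Prep}.
There are 32 candidate sequences in total.
The sequences that satisfy every rule: Noun Verb Prep Verb Noun Verb Prep Noun Prep.
Count = 1.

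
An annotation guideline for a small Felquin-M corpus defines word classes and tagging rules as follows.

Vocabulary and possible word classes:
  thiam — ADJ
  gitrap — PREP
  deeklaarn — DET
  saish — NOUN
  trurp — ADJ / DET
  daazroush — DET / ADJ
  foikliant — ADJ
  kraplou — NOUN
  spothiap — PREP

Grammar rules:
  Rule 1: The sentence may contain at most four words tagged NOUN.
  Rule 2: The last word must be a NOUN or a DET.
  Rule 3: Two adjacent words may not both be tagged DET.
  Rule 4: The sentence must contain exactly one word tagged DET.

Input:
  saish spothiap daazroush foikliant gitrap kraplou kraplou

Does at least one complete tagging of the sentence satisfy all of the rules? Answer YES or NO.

YES

Candidates per position — 1:saish {NOUN}; 2:spothiap {PREP}; 3:daazroush {DET,ADJ}; 4:foikliant {ADJ}; 5:gitrap {PREP}; 6:kraplou {NOUN}; 7:kraplou {NOUN}.
One satisfying assignment: NOUN PREP DET ADJ PREP NOUN NOUN.
Checking: rule 1 satisfied; rule 2 satisfied; rule 3 satisfied; rule 4 satisfied.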